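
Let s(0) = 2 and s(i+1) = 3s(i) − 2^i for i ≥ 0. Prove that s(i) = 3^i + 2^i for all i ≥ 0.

Base case: s(0) = 2, and 3^0 + 2^0 = 1 + 1 = 2.
Assume s(k) = 3^k + 2^k for some k ≥ 0.
Then s(k+1) = 3s(k) − 2^k = 3·(3^k + 2^k) − 2^k = 3^{k+1} + 3·2^k − 2^k = 3^{k+1} + 2·2^k = 3^{k+1} + 2^{k+1}.
So the formula holds for k+1, and by induction s(i) = 3^i + 2^i for all i ≥ 0.

s(i) = 3^i + 2^i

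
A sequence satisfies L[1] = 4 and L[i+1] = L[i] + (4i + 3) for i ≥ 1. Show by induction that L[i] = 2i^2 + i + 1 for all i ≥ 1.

Base case: L[1] = 4, and 2·1^2 + 1 + 1 = 4.
Assume L[r] = 2r^2 + r + 1.
Then L[r+1] = L[r] + (4r + 3) = (2r^2 + r + 1) + (4r + 3) = 2r^2 + 5r + 4,
and 2·(r+1)^2 + (r+1) + 1 = 2r^2 + 5r + 4.
Hence L[i] = 2i^2 + i + 1 for every i ≥ 1, by induction.

L[i] = 2i^2 + i + 1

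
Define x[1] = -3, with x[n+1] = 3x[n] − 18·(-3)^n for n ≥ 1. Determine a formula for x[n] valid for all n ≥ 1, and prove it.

Claim: x[n] = 2·3^n + 3·(-3)^n.

Base case: x[1] = -3, and 2·3^1 + 3·(-3)^1 = 6 − 9 = -3.
Assume x[k] = 2·3^k + 3·(-3)^k for some k ≥ 1.
Then x[k+1] = 3x[k] − 18·(-3)^k = 3·(2·3^k + 3·(-3)^k) − 18·(-3)^k = 2·3^{k+1} + 9·(-3)^k − 18·(-3)^k = 2·3^{k+1} − 9·(-3)^k = 2·3^{k+1} + 3·(-3)^{k+1}.
So the formula holds for k+1, and by induction x[n] = 2·3^n + 3·(-3)^n for all n ≥ 1.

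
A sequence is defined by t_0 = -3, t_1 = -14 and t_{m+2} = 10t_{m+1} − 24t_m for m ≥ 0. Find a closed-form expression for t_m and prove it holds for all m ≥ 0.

Claim: t_m = -6^m − 2·4^m.

Base cases: t_0 = -3 and -6^0 − 2·4^0 = -3; t_1 = -14 and -6^1 − 2·4^1 = -14.
Assume t_j = -6^j − 2·4^j for all 0 ≤ j ≤ r, where r ≥ 1.
Then t_{r+1} = 10t_r − 24t_{r−1} = 10·(-6^r − 2·4^r) − 24·(-6^{r−1} − 2·4^{r−1}) = -(10·6 − 24)6^{r−1} − 2·(10·4 − 24)4^{r−1} = -36·6^{r−1} − 32·4^{r−1} = -6^{r+1} − 2·4^{r+1}.
By strong induction, t_m = -6^m − 2·4^m for all m ≥ 0.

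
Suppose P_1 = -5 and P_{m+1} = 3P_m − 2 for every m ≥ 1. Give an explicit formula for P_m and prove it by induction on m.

Claim: P_m = -2·3^m + 1.

Base case: P_1 = -5, and -2·3^1 + 1 = -6 + 1 = -5.
Assume P_j = -2·3^j + 1 for some j ≥ 1.
Then P_{j+1} = 3P_j − 2 = 3·(-2·3^j + 1) − 2 = -6·3^j + 3 − 2 = -2·3^{j+1} + 1.
By induction, P_m = -2·3^m + 1 for all m ≥ 1.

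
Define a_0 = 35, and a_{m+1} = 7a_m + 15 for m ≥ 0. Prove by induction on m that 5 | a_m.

Base case: a_0 = 35 = 5·7, so 5 | a_0.
Assume 5 | a_r, so a_r = 5t for some integer t.
Then a_{r+1} = 7a_r + 15 = 7·(5t) + 15 = 5(7t + 3), so 5 | a_{r+1}.
This completes the inductive step, so 5 | a_m for all m ≥ 0.

5 | a_m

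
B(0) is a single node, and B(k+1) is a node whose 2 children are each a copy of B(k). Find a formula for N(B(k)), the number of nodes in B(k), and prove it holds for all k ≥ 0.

Claim: N(B(k)) = 2^{k+1} − 1.

Base case: N(B(0)) = 1, and 2^{0+1} − 1 = 1.
Assume N(B(m)) = 2^{m+1} − 1.
Then N(B(m+1)) = 1 + 2N(B(m)) = 1 + 2(2^{m+1} − 1) = 2^{m+2} − 2 + 1 = 2^{m+2} − 1.
This completes the inductive step, so N(B(k)) = 2^{k+1} − 1 for all k ≥ 0.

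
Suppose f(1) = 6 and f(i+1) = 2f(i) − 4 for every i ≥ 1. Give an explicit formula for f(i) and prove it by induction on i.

Claim: f(i) = 2^i + 4.

Base case: f(1) = 6, and 2^1 + 4 = 2 + 4 = 6.
Assume f(m) = 2^m + 4 for some m ≥ 1.
Then f(m+1) = 2f(m) − 4 = 2·(2^m + 4) − 4 = 2^{m+1} + 8 − 4 = 2^{m+1} + 4.
Hence f(i) = 2^i + 4 for every i ≥ 1, by induction.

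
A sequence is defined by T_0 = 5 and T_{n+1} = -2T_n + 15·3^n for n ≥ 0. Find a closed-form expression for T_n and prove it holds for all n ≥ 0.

Claim: T_n = 2·(-2)^n + 3·3^n.

Base case: T_0 = 5, and 2·(-2)^0 + 3·3^0 = 2 + 3 = 5.
Assume T_k = 2·(-2)^k + 3·3^k for some k ≥ 0.
Then T_{k+1} = -2T_k + 15·3^k = -2·(2·(-2)^k + 3·3^k) + 15·3^k = 2·(-2)^{k+1} − 6·3^k + 15·3^k = 2·(-2)^{k+1} + 9·3^k = 2·(-2)^{k+1} + 3·3^{k+1}.
Hence T_n = 2·(-2)^n + 3·3^n for every n ≥ 0, by induction.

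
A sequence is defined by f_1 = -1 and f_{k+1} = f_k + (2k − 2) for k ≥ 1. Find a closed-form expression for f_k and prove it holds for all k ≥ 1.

Claim: f_k = k^2 − 3k + 1.

Base case: f_1 = -1, and 1^2 − 3·1 + 1 = -1.
Assume f_r = r^2 − 3r + 1.
Then f_{r+1} = f_r + (2r − 2) = (r^2 − 3r + 1) + (2r − 2) = r^2 − r − 1,
and (r+1)^2 − 3·(r+1) + 1 = r^2 − r − 1.
This completes the inductive step, so f_k = k^2 − 3k + 1 for all k ≥ 1.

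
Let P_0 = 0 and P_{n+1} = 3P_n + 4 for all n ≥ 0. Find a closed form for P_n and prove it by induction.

Claim: P_n = 2·3^n − 2.

Base case: P_0 = 0, and 2·3^0 − 2 = 2 − 2 = 0.
Assume P_m = 2·3^m − 2 for some m ≥ 0.
Then P_{m+1} = 3P_m + 4 = 3·(2·3^m − 2) + 4 = 6·3^m − 6 + 4 = 2·3^{m+1} − 2.
By induction, P_n = 2·3^n − 2 for all n ≥ 0.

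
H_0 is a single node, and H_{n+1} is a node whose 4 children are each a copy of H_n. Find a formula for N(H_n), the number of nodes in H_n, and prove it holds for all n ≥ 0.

Claim: N(H_n) = (4^{n+1} − 1)/3.

Base case: N(H_0) = 1, and (4^{0+1} − 1)/3 = 1.
Assume N(H_r) = (4^{r+1} − 1)/3.
Then N(H_{r+1}) = 1 + 4N(H_r) = 1 + 4·(4^{r+1} − 1)/3 = 1 + (4^{r+2} − 4)/3 = (3 + 4^{r+2} − 4)/3 = (4^{r+2} − 1)/3.
By induction, N(H_n) = (4^{n+1} − 1)/3 for all n ≥ 0.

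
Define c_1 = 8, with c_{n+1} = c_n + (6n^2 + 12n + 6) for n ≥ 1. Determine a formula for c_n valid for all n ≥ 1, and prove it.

Claim: c_n = 2n^3 + 3n^2 + n + 2.

Base case: c_1 = 8, and 2·1^3 + 3·1^2 + 1 + 2 = 8.
Assume c_j = 2j^3 + 3j^2 + j + 2.
Then c_{j+1} = c_j + (6j^2 + 12j + 6) = (2j^3 + 3j^2 + j + 2) + (6j^2 + 12j + 6) = 2j^3 + 9j^2 + 13j + 8,
and 2·(j+1)^3 + 3·(j+1)^2 + (j+1) + 2 = 2j^3 + 9j^2 + 13j + 8.
This completes the inductive step, so c_n = 2n^3 + 3n^2 + n + 2 for all n ≥ 1.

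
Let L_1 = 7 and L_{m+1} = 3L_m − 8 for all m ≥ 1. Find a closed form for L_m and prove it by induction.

Claim: L_m = 3^m + 4.

Base case: L_1 = 7, and 3^1 + 4 = 3 + 4 = 7.
Assume L_j = 3^j + 4 for some j ≥ 1.
Then L_{j+1} = 3L_j − 8 = 3·(3^j + 4) − 8 = 3^{j+1} + 12 − 8 = 3^{j+1} + 4.
By induction, L_m = 3^m + 4 for all m ≥ 1.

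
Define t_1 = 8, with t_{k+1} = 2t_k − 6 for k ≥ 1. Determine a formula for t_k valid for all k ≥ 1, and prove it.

Claim: t_k = 2^k + 6.

Base case: t_1 = 8, and 2^1 + 6 = 2 + 6 = 8.
Assume t_j = 2^j + 6 for some j ≥ 1.
Then t_{j+1} = 2t_j − 6 = 2·(2^j + 6) − 6 = 2^{j+1} + 12 − 6 = 2^{j+1} + 6.
This completes the inductive step, so t_k = 2^k + 6 for all k ≥ 1.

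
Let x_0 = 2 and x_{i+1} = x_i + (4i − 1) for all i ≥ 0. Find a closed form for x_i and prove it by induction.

Claim: x_i = 2i^2 − 3i + 2.

Base case: x_0 = 2, and 2·0^2 − 3·0 + 2 = 2.
Assume x_k = 2k^2 − 3k + 2.
Then x_{k+1} = x_k + (4k − 1) = (2k^2 − 3k + 2) + (4k − 1) = 2k^2 + k + 1,
and 2·(k+1)^2 − 3·(k+1) + 2 = 2k^2 + k + 1.
By induction, x_i = 2i^2 − 3i + 2 for all i ≥ 0.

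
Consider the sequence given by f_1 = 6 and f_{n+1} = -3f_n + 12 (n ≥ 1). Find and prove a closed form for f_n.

Claim: f_n = -(-3)^n + 3.

Base case: f_1 = 6, and -(-3)^1 + 3 = 3 + 3 = 6.
Assume f_r = -(-3)^r + 3 for some r ≥ 1.
Then f_{r+1} = -3f_r + 12 = -3·(-(-3)^r + 3) + 12 = 3·(-3)^r − 9 + 12 = -(-3)^{r+1} + 3.
By induction, f_n = -(-3)^n + 3 for all n ≥ 1.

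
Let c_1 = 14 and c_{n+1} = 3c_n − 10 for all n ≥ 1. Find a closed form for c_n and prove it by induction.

Claim: c_n = 3^{n+1} + 5.

Base case: c_1 = 14, and 3^{1+1} + 5 = 9 + 5 = 14.
Assume c_m = 3^{m+1} + 5 for some m ≥ 1.
Then c_{m+1} = 3c_m − 10 = 3·(3^{m+1} + 5) − 10 = 3^{m+2} + 15 − 10 = 3^{m+2} + 5.
Hence c_n = 3^{n+1} + 5 for every n ≥ 1, by induction.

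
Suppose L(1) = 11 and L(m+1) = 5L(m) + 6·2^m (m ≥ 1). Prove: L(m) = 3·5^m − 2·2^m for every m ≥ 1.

Base case: L(1) = 11, and 3·5^1 − 2·2^1 = 15 − 4 = 11.
Assume L(r) = 3·5^r − 2·2^r for some r ≥ 1.
Then L(r+1) = 5L(r) + 6·2^r = 5·(3·5^r − 2·2^r) + 6·2^r = 3·5^{r+1} − 10·2^r + 6·2^r = 3·5^{r+1} − 4·2^r = 3·5^{r+1} − 2·2^{r+1}.
This completes the inductive step, so L(m) = 3·5^m − 2·2^m for all m ≥ 1.

L(m) = 3·5^m − 2·2^m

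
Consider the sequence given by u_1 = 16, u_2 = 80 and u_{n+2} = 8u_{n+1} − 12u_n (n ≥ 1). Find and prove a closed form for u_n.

Claim: u_n = 2·6^n + 2·2^n.

Base cases: u_1 = 16 and 2·6^1 + 2·2^1 = 16; u_2 = 80 and 2·6^2 + 2·2^2 = 80.
Assume u_i = 2·6^i + 2·2^i for all 1 ≤ i ≤ j, where j ≥ 2.
Then u_{j+1} = 8u_j − 12u_{j−1} = 8·(2·6^j + 2·2^j) − 12·(2·6^{j−1} + 2·2^{j−1}) = 2·(8·6 − 12)6^{j−1} + 2·(8·2 − 12)2^{j−1} = 72·6^{j−1} + 8·2^{j−1} = 2·6^{j+1} + 2·2^{j+1}.
Hence u_n = 2·6^n + 2·2^n for every n ≥ 1, by strong induction.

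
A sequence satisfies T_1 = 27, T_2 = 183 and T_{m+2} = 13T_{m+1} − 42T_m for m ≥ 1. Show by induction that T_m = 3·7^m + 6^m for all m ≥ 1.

Base cases: T_1 = 27 and 3·7^1 + 6^1 = 27; T_2 = 183 and 3·7^2 + 6^2 = 183.
Assume T_j = 3·7^j + 6^j for all 1 ≤ j ≤ r, where r ≥ 2.
Then T_{r+1} = 13T_r − 42T_{r−1} = 13·(3·7^r + 6^r) − 42·(3·7^{r−1} + 6^{r−1}) = 3·(13·7 − 42)7^{r−1} + (13·6 − 42)6^{r−1} = 147·7^{r−1} + 36·6^{r−1} = 3·7^{r+1} + 6^{r+1}.
So the formula holds for r+1, and by strong induction T_m = 3·7^m + 6^m for all m ≥ 1.

T_m = 3·7^m + 6^m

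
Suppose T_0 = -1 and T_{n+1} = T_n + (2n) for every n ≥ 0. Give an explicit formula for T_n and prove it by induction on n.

Claim: T_n = n^2 − n − 1.

Base case: T_0 = -1, and 0^2 − 0 − 1 = -1.
Assume T_m = m^2 − m − 1.
Then T_{m+1} = T_m + (2m) = (m^2 − m − 1) + (2m) = m^2 + m − 1,
and (m+1)^2 − (m+1) − 1 = m^2 + m − 1.
Hence T_n = n^2 − n − 1 for every n ≥ 0, by induction.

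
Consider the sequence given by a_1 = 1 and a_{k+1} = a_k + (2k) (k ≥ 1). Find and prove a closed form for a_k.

Claim: a_k = k^2 − k + 1.

Base case: a_1 = 1, and 1^2 − 1 + 1 = 1.
Assume a_j = j^2 − j + 1.
Then a_{j+1} = a_j + (2j) = (j^2 − j + 1) + (2j) = j^2 + j + 1,
and (j+1)^2 − (j+1) + 1 = j^2 + j + 1.
This completes the inductive step, so a_k = k^2 − k + 1 for all k ≥ 1.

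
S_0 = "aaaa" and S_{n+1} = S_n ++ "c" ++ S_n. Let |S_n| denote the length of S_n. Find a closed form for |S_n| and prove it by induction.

Claim: |S_n| = 5·2^n − 1.

Base case: |S_0| = 4, and 5·2^0 − 1 = 4.
Assume |S_k| = 5·2^k − 1.
Then |S_{k+1}| = |S_k| + 1 + |S_k| = 2|S_k| + 1 = 2(5·2^k − 1) + 1 = 5·2^{k+1} − 2 + 1 = 5·2^{k+1} − 1.
By induction, |S_n| = 5·2^n − 1 for all n ≥ 0.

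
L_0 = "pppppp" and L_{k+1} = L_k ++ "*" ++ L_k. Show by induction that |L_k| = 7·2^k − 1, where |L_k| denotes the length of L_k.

Base case: |L_0| = 6, and 7·2^0 − 1 = 6.
Assume |L_m| = 7·2^m − 1.
Then |L_{m+1}| = |L_m| + 1 + |L_m| = 2|L_m| + 1 = 2(7·2^m − 1) + 1 = 7·2^{m+1} − 2 + 1 = 7·2^{m+1} − 1.
So the formula holds for m+1, and by induction |L_k| = 7·2^k − 1 for all k ≥ 0.

|L_k| = 7·2^k − 1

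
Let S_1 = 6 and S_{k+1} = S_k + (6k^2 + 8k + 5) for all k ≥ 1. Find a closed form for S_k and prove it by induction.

Claim: S_k = 2k^3 + k^2 + 2k + 1.

Base case: S_1 = 6, and 2·1^3 + 1^2 + 2·1 + 1 = 6.
Assume S_m = 2m^3 + m^2 + 2m + 1.
Then S_{m+1} = S_m + (6m^2 + 8m + 5) = (2m^3 + m^2 + 2m + 1) + (6m^2 + 8m + 5) = 2m^3 + 7m^2 + 10m + 6,
and 2·(m+1)^3 + (m+1)^2 + 2·(m+1) + 1 = 2m^3 + 7m^2 + 10m + 6.
Hence S_k = 2k^3 + k^2 + 2k + 1 for every k ≥ 1, by induction.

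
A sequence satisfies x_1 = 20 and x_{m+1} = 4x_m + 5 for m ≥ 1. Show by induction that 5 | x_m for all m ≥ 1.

Base case: x_1 = 20 = 5·4, so 5 | x_1.
Assume 5 | x_r, so x_r = 5t for some integer t.
Then x_{r+1} = 4x_r + 5 = 4·(5t) + 5 = 5(4t + 1), so 5 | x_{r+1}.
So the property holds for r+1, and by induction 5 | x_m for all m ≥ 1.

5 | x_m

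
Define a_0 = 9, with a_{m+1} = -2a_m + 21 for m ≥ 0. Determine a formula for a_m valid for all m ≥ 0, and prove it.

Claim: a_m = 2·(-2)^m + 7.

Base case: a_0 = 9, and 2·(-2)^0 + 7 = 2 + 7 = 9.
Assume a_k = 2·(-2)^k + 7 for some k ≥ 0.
Then a_{k+1} = -2a_k + 21 = -2·(2·(-2)^k + 7) + 21 = -4·(-2)^k − 14 + 21 = 2·(-2)^{k+1} + 7.
This completes the inductive step, so a_m = 2·(-2)^m + 7 for all m ≥ 0.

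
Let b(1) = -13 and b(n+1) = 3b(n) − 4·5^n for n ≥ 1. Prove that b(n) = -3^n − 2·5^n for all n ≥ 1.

Base case: b(1) = -13, and -3^1 − 2·5^1 = -3 − 10 = -13.
Assume b(m) = -3^m − 2·5^m for some m ≥ 1.
Then b(m+1) = 3b(m) − 4·5^m = 3·(-3^m − 2·5^m) − 4·5^m = -3^{m+1} − 6·5^m − 4·5^m = -3^{m+1} − 10·5^m = -3^{m+1} − 2·5^{m+1}.
Hence b(n) = -3^n − 2·5^n for every n ≥ 1, by induction.

b(n) = -3^n − 2·5^n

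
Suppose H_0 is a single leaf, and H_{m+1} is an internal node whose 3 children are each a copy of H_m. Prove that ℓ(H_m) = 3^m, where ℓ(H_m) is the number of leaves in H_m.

Base case: ℓ(H_0) = 1, and 3^0 = 1.
Assume ℓ(H_j) = 3^j.
Then ℓ(H_{j+1}) = 3·ℓ(H_j) = 3·3^j = 3^{j+1}.
This completes the inductive step, so ℓ(H_m) = 3^m for all m ≥ 0.

ℓ(H_m) = 3^m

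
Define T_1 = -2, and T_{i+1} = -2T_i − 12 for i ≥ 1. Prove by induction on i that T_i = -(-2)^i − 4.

Base case: T_1 = -2, and -(-2)^1 − 4 = 2 − 4 = -2.
Assume T_m = -(-2)^m − 4 for some m ≥ 1.
Then T_{m+1} = -2T_m − 12 = -2·(-(-2)^m − 4) − 12 = 2·(-2)^m + 8 − 12 = -(-2)^{m+1} − 4.
Hence T_i = -(-2)^i − 4 for every i ≥ 1, by induction.

T_i = -(-2)^i − 4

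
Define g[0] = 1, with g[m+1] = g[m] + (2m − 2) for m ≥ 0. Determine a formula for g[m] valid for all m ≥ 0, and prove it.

Claim: g[m] = m^2 − 3m + 1.

Base case: g[0] = 1, and 0^2 − 3·0 + 1 = 1.
Assume g[k] = k^2 − 3k + 1.
Then g[k+1] = g[k] + (2k − 2) = (k^2 − 3k + 1) + (2k − 2) = k^2 − k − 1,
and (k+1)^2 − 3·(k+1) + 1 = k^2 − k − 1.
By induction, g[m] = m^2 − 3m + 1 for all m ≥ 0.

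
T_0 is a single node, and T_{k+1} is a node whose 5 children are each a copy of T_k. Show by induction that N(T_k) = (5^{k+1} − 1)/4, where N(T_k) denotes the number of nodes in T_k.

Base case: N(T_0) = 1, and (5^{0+1} − 1)/4 = 1.
Assume N(T_r) = (5^{r+1} − 1)/4.
Then N(T_{r+1}) = 1 + 5N(T_r) = 1 + 5·(5^{r+1} − 1)/4 = 1 + (5^{r+2} − 5)/4 = (4 + 5^{r+2} − 5)/4 = (5^{r+2} − 1)/4.
Hence N(T_k) = (5^{k+1} − 1)/4 for every k ≥ 0, by induction.

N(T_k) = (5^{k+1} − 1)/4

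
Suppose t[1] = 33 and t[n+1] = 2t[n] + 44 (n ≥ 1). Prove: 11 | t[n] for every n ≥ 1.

Base case: t[1] = 33 = 11·3, so 11 | t[1].
Assume 11 | t[j], so t[j] = 11s for some integer s.
Then t[j+1] = 2t[j] + 44 = 2·(11s) + 44 = 11(2s + 4), so 11 | t[j+1].
This completes the inductive step, so 11 | t[n] for all n ≥ 1.

11 | t[n]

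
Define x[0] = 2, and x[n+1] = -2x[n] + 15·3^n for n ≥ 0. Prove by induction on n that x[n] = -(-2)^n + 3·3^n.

Base case: x[0] = 2, and -(-2)^0 + 3·3^0 = -1 + 3 = 2.
Assume x[r] = -(-2)^r + 3·3^r for some r ≥ 0.
Then x[r+1] = -2x[r] + 15·3^r = -2·(-(-2)^r + 3·3^r) + 15·3^r = -(-2)^{r+1} − 6·3^r + 15·3^r = -(-2)^{r+1} + 9·3^r = -(-2)^{r+1} + 3·3^{r+1}.
By induction, x[n] = -(-2)^n + 3·3^n for all n ≥ 0.

x[n] = -(-2)^n + 3·3^n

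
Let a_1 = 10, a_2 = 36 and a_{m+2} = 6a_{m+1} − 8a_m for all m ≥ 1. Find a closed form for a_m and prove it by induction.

Claim: a_m = 2^m + 2·4^m.

Base cases: a_1 = 10 and 2^1 + 2·4^1 = 10; a_2 = 36 and 2^2 + 2·4^2 = 36.
Assume a_i = 2^i + 2·4^i for all 1 ≤ i ≤ j, where j ≥ 2.
Then a_{j+1} = 6a_j − 8a_{j−1} = 6·(2^j + 2·4^j) − 8·(2^{j−1} + 2·4^{j−1}) = (6·2 − 8)2^{j−1} + 2·(6·4 − 8)4^{j−1} = 4·2^{j−1} + 32·4^{j−1} = 2^{j+1} + 2·4^{j+1}.
Hence a_m = 2^m + 2·4^m for every m ≥ 1, by strong induction.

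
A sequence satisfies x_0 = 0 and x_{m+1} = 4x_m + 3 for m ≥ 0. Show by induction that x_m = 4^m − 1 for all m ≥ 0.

Base case: x_0 = 0, and 4^0 − 1 = 1 − 1 = 0.
Assume x_j = 4^j − 1 for some j ≥ 0.
Then x_{j+1} = 4x_j + 3 = 4·(4^j − 1) + 3 = 4^{j+1} − 4 + 3 = 4^{j+1} − 1.
This completes the inductive step, so x_m = 4^m − 1 for all m ≥ 0.

x_m = 4^m − 1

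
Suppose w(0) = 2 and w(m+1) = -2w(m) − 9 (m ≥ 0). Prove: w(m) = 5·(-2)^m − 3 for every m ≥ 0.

Base case: w(0) = 2, and 5·(-2)^0 − 3 = 5 − 3 = 2.
Assume w(k) = 5·(-2)^k − 3 for some k ≥ 0.
Then w(k+1) = -2w(k) − 9 = -2·(5·(-2)^k − 3) − 9 = -10·(-2)^k + 6 − 9 = 5·(-2)^{k+1} − 3.
This completes the inductive step, so w(m) = 5·(-2)^m − 3 for all m ≥ 0.

w(m) = 5·(-2)^m − 3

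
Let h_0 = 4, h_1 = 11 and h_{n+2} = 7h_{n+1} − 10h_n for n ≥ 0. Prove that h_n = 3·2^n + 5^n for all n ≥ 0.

Base cases: h_0 = 4 and 3·2^0 + 5^0 = 4; h_1 = 11 and 3·2^1 + 5^1 = 11.
Assume h_j = 3·2^j + 5^j for all 0 ≤ j ≤ m, where m ≥ 1.
Then h_{m+1} = 7h_m − 10h_{m−1} = 7·(3·2^m + 5^m) − 10·(3·2^{m−1} + 5^{m−1}) = 3·(7·2 − 10)2^{m−1} + (7·5 − 10)5^{m−1} = 12·2^{m−1} + 25·5^{m−1} = 3·2^{m+1} + 5^{m+1}.
By strong induction, h_n = 3·2^n + 5^n for all n ≥ 0.

h_n = 3·2^n + 5^n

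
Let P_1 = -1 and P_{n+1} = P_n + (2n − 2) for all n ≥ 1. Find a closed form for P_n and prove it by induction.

Claim: P_n = n^2 − 3n + 1.

Base case: P_1 = -1, and 1^2 − 3·1 + 1 = -1.
Assume P_k = k^2 − 3k + 1.
Then P_{k+1} = P_k + (2k − 2) = (k^2 − 3k + 1) + (2k − 2) = k^2 − k − 1,
and (k+1)^2 − 3·(k+1) + 1 = k^2 − k − 1.
Hence P_n = n^2 − 3n + 1 for every n ≥ 1, by induction.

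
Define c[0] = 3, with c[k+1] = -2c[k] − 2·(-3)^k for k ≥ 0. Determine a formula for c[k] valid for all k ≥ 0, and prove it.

Claim: c[k] = (-2)^k + 2·(-3)^k.

Base case: c[0] = 3, and (-2)^0 + 2·(-3)^0 = 1 + 2 = 3.
Assume c[m] = (-2)^m + 2·(-3)^m for some m ≥ 0.
Then c[m+1] = -2c[m] − 2·(-3)^m = -2·((-2)^m + 2·(-3)^m) − 2·(-3)^m = (-2)^{m+1} − 4·(-3)^m − 2·(-3)^m = (-2)^{m+1} − 6·(-3)^m = (-2)^{m+1} + 2·(-3)^{m+1}.
So the formula holds for m+1, and by induction c[k] = (-2)^k + 2·(-3)^k for all k ≥ 0.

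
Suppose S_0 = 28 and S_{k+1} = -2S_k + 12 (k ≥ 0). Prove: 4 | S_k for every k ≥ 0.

Base case: S_0 = 28 = 4·7, so 4 | S_0.
Assume 4 | S_m, so S_m = 4t for some integer t.
Then S_{m+1} = -2S_m + 12 = -2·(4t) + 12 = 4(-2t + 3), so 4 | S_{m+1}.
This completes the inductive step, so 4 | S_k for all k ≥ 0.

4 | S_k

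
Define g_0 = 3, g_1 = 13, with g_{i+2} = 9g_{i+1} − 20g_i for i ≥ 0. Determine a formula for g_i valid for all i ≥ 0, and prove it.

Claim: g_i = 5^i + 2·4^i.

Base cases: g_0 = 3 and 5^0 + 2·4^0 = 3; g_1 = 13 and 5^1 + 2·4^1 = 13.
Assume g_j = 5^j + 2·4^j for all 0 ≤ j ≤ m, where m ≥ 1.
Then g_{m+1} = 9g_m − 20g_{m−1} = 9·(5^m + 2·4^m) − 20·(5^{m−1} + 2·4^{m−1}) = (9·5 − 20)5^{m−1} + 2·(9·4 − 20)4^{m−1} = 25·5^{m−1} + 32·4^{m−1} = 5^{m+1} + 2·4^{m+1}.
By strong induction, g_i = 5^i + 2·4^i for all i ≥ 0.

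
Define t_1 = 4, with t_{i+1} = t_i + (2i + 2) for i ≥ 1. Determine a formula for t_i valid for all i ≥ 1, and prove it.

Claim: t_i = i^2 + i + 2.

Base case: t_1 = 4, and 1^2 + 1 + 2 = 4.
Assume t_j = j^2 + j + 2.
Then t_{j+1} = t_j + (2j + 2) = (j^2 + j + 2) + (2j + 2) = j^2 + 3j + 4,
and (j+1)^2 + (j+1) + 2 = j^2 + 3j + 4.
This completes the inductive step, so t_i = i^2 + i + 2 for all i ≥ 1.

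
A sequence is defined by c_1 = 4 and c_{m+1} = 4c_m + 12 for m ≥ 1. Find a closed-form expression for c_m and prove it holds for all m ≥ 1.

Claim: c_m = 2·4^m − 4.

Base case: c_1 = 4, and 2·4^1 − 4 = 8 − 4 = 4.
Assume c_k = 2·4^k − 4 for some k ≥ 1.
Then c_{k+1} = 4c_k + 12 = 4·(2·4^k − 4) + 12 = 8·4^k − 16 + 12 = 2·4^{k+1} − 4.
By induction, c_m = 2·4^m − 4 for all m ≥ 1.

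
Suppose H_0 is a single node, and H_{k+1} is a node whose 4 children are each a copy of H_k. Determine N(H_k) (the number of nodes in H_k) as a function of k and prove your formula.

Claim: N(H_k) = (4^{k+1} − 1)/3.

Base case: N(H_0) = 1, and (4^{0+1} − 1)/3 = 1.
Assume N(H_r) = (4^{r+1} − 1)/3.
Then N(H_{r+1}) = 1 + 4N(H_r) = 1 + 4·(4^{r+1} − 1)/3 = 1 + (4^{r+2} − 4)/3 = (3 + 4^{r+2} − 4)/3 = (4^{r+2} − 1)/3.
By induction, N(H_k) = (4^{k+1} − 1)/3 for all k ≥ 0.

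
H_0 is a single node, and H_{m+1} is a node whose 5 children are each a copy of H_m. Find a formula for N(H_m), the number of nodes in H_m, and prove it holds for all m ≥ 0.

Claim: N(H_m) = (5^{m+1} − 1)/4.

Base case: N(H_0) = 1, and (5^{0+1} − 1)/4 = 1.
Assume N(H_k) = (5^{k+1} − 1)/4.
Then N(H_{k+1}) = 1 + 5N(H_k) = 1 + 5·(5^{k+1} − 1)/4 = 1 + (5^{k+2} − 5)/4 = (4 + 5^{k+2} − 5)/4 = (5^{k+2} − 1)/4.
So the formula holds for k+1, and by induction N(H_m) = (5^{m+1} − 1)/4 for all m ≥ 0.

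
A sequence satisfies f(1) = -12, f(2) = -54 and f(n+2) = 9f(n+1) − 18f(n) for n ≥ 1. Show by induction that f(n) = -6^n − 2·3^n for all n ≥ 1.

Base cases: f(1) = -12 and -6^1 − 2·3^1 = -12; f(2) = -54 and -6^2 − 2·3^2 = -54.
Assume f(j) = -6^j − 2·3^j for all 1 ≤ j ≤ k, where k ≥ 2.
Then f(k+1) = 9f(k) − 18f(k−1) = 9·(-6^k − 2·3^k) − 18·(-6^{k−1} − 2·3^{k−1}) = -(9·6 − 18)6^{k−1} − 2·(9·3 − 18)3^{k−1} = -36·6^{k−1} − 18·3^{k−1} = -6^{k+1} − 2·3^{k+1}.
So the formula holds for k+1, and by strong induction f(n) = -6^n − 2·3^n for all n ≥ 1.

f(n) = -6^n − 2·3^n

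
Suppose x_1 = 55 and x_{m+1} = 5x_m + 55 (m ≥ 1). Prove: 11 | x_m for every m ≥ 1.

Base case: x_1 = 55 = 11·5, so 11 | x_1.
Assume 11 | x_j, so x_j = 11t for some integer t.
Then x_{j+1} = 5x_j + 55 = 5·(11t) + 55 = 11(5t + 5), so 11 | x_{j+1}.
Hence 11 | x_m for every m ≥ 1, by induction.

11 | x_m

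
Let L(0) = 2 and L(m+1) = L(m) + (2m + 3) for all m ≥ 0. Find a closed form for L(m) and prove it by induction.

Claim: L(m) = m^2 + 2m + 2.

Base case: L(0) = 2, and 0^2 + 2·0 + 2 = 2.
Assume L(r) = r^2 + 2r + 2.
Then L(r+1) = L(r) + (2r + 3) = (r^2 + 2r + 2) + (2r + 3) = r^2 + 4r + 5,
and (r+1)^2 + 2·(r+1) + 2 = r^2 + 4r + 5.
This completes the inductive step, so L(m) = m^2 + 2m + 2 for all m ≥ 0.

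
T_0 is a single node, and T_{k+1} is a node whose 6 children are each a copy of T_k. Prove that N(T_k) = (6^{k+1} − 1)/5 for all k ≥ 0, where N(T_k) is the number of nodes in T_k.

Base case: N(T_0) = 1, and (6^{0+1} − 1)/5 = 1.
Assume N(T_j) = (6^{j+1} − 1)/5.
Then N(T_{j+1}) = 1 + 6N(T_j) = 1 + 6·(6^{j+1} − 1)/5 = 1 + (6^{j+2} − 6)/5 = (5 + 6^{j+2} − 6)/5 = (6^{j+2} − 1)/5.
This completes the inductive step, so N(T_k) = (6^{k+1} − 1)/5 for all k ≥ 0.

N(T_k) = (6^{k+1} − 1)/5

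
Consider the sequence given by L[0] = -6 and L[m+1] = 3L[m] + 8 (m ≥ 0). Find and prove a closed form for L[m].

Claim: L[m] = -2·3^m − 4.

Base case: L[0] = -6, and -2·3^0 − 4 = -2 − 4 = -6.
Assume L[r] = -2·3^r − 4 for some r ≥ 0.
Then L[r+1] = 3L[r] + 8 = 3·(-2·3^r − 4) + 8 = -6·3^r − 12 + 8 = -2·3^{r+1} − 4.
This completes the inductive step, so L[m] = -2·3^m − 4 for all m ≥ 0.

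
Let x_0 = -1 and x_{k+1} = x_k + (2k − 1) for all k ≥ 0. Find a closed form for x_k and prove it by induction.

Claim: x_k = k^2 − 2k − 1.

Base case: x_0 = -1, and 0^2 − 2·0 − 1 = -1.
Assume x_r = r^2 − 2r − 1.
Then x_{r+1} = x_r + (2r − 1) = (r^2 − 2r − 1) + (2r − 1) = r^2 − 2,
and (r+1)^2 − 2·(r+1) − 1 = r^2 − 2.
This completes the inductive step, so x_k = k^2 − 2k − 1 for all k ≥ 0.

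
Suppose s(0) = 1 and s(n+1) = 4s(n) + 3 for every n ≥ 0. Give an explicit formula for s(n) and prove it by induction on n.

Claim: s(n) = 2·4^n − 1.

Base case: s(0) = 1, and 2·4^0 − 1 = 2 − 1 = 1.
Assume s(r) = 2·4^r − 1 for some r ≥ 0.
Then s(r+1) = 4s(r) + 3 = 4·(2·4^r − 1) + 3 = 8·4^r − 4 + 3 = 2·4^{r+1} − 1.
This completes the inductive step, so s(n) = 2·4^n − 1 for all n ≥ 0.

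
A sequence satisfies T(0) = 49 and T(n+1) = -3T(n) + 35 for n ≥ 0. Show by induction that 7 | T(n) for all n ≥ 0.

Base case: T(0) = 49 = 7·7, so 7 | T(0).
Assume 7 | T(m), so T(m) = 7t for some integer t.
Then T(m+1) = -3T(m) + 35 = -3·(7t) + 35 = 7(-3t + 5), so 7 | T(m+1).
So the property holds for m+1, and by induction 7 | T(n) for all n ≥ 0.

7 | T(n)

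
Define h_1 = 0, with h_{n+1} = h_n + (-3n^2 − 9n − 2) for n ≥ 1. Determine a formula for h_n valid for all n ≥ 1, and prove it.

Claim: h_n = -n^3 − 3n^2 + 2n + 2.

Base case: h_1 = 0, and -1^3 − 3·1^2 + 2·1 + 2 = 0.
Assume h_r = -r^3 − 3r^2 + 2r + 2.
Then h_{r+1} = h_r + (-3r^2 − 9r − 2) = (-r^3 − 3r^2 + 2r + 2) + (-3r^2 − 9r − 2) = -r^3 − 6r^2 − 7r,
and -(r+1)^3 − 3·(r+1)^2 + 2·(r+1) + 2 = -r^3 − 6r^2 − 7r.
Hence h_n = -n^3 − 3n^2 + 2n + 2 for every n ≥ 1, by induction.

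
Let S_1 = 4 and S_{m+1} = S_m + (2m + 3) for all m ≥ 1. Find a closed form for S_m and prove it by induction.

Claim: S_m = m^2 + 2m + 1.

Base case: S_1 = 4, and 1^2 + 2·1 + 1 = 4.
Assume S_k = k^2 + 2k + 1.
Then S_{k+1} = S_k + (2k + 3) = (k^2 + 2k + 1) + (2k + 3) = k^2 + 4k + 4,
and (k+1)^2 + 2·(k+1) + 1 = k^2 + 4k + 4.
Hence S_m = m^2 + 2m + 1 for every m ≥ 1, by induction.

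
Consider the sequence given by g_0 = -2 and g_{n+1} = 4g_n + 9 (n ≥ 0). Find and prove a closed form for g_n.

Claim: g_n = 4^n − 3.

Base case: g_0 = -2, and 4^0 − 3 = 1 − 3 = -2.
Assume g_m = 4^m − 3 for some m ≥ 0.
Then g_{m+1} = 4g_m + 9 = 4·(4^m − 3) + 9 = 4^{m+1} − 12 + 9 = 4^{m+1} − 3.
By induction, g_n = 4^n − 3 for all n ≥ 0.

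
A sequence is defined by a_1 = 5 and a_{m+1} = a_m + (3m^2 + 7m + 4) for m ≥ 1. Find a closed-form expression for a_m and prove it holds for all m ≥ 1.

Claim: a_m = m^3 + 2m^2 + m + 1.

Base case: a_1 = 5, and 1^3 + 2·1^2 + 1 + 1 = 5.
Assume a_r = r^3 + 2r^2 + r + 1.
Then a_{r+1} = a_r + (3r^2 + 7r + 4) = (r^3 + 2r^2 + r + 1) + (3r^2 + 7r + 4) = r^3 + 5r^2 + 8r + 5,
and (r+1)^3 + 2·(r+1)^2 + (r+1) + 1 = r^3 + 5r^2 + 8r + 5.
Hence a_m = m^3 + 2m^2 + m + 1 for every m ≥ 1, by induction.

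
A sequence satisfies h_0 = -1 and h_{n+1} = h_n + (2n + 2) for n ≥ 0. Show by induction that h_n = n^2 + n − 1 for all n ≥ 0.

Base case: h_0 = -1, and 0^2 + 0 − 1 = -1.
Assume h_j = j^2 + j − 1.
Then h_{j+1} = h_j + (2j + 2) = (j^2 + j − 1) + (2j + 2) = j^2 + 3j + 1,
and (j+1)^2 + (j+1) − 1 = j^2 + 3j + 1.
This completes the inductive step, so h_n = n^2 + n − 1 for all n ≥ 0.

h_n = n^2 + n − 1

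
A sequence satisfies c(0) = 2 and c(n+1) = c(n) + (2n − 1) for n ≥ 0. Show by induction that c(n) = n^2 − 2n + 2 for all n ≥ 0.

Base case: c(0) = 2, and 0^2 − 2·0 + 2 = 2.
Assume c(k) = k^2 − 2k + 2.
Then c(k+1) = c(k) + (2k − 1) = (k^2 − 2k + 2) + (2k − 1) = k^2 + 1,
and (k+1)^2 − 2·(k+1) + 2 = k^2 + 1.
By induction, c(n) = n^2 − 2n + 2 for all n ≥ 0.

c(n) = n^2 − 2n + 2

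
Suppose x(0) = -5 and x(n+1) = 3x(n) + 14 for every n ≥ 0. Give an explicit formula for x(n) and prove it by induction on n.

Claim: x(n) = 2·3^n − 7.

Base case: x(0) = -5, and 2·3^0 − 7 = 2 − 7 = -5.
Assume x(m) = 2·3^m − 7 for some m ≥ 0.
Then x(m+1) = 3x(m) + 14 = 3·(2·3^m − 7) + 14 = 6·3^m − 21 + 14 = 2·3^{m+1} − 7.
By induction, x(n) = 2·3^n − 7 for all n ≥ 0.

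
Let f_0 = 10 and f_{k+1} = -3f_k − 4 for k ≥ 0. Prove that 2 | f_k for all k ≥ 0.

Base case: f_0 = 10 = 2·5, so 2 | f_0.
Assume 2 | f_j, so f_j = 2t for some integer t.
Then f_{j+1} = -3f_j − 4 = -3·(2t) − 4 = 2(-3t − 2), so 2 | f_{j+1}.
By induction, 2 | f_k for all k ≥ 0.

2 | f_k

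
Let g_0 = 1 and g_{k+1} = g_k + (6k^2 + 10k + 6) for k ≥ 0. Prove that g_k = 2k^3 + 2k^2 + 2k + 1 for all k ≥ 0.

Base case: g_0 = 1, and 2·0^3 + 2·0^2 + 2·0 + 1 = 1.
Assume g_j = 2j^3 + 2j^2 + 2j + 1.
Then g_{j+1} = g_j + (6j^2 + 10j + 6) = (2j^3 + 2j^2 + 2j + 1) + (6j^2 + 10j + 6) = 2j^3 + 8j^2 + 12j + 7,
and 2·(j+1)^3 + 2·(j+1)^2 + 2·(j+1) + 1 = 2j^3 + 8j^2 + 12j + 7.
By induction, g_k = 2k^3 + 2k^2 + 2k + 1 for all k ≥ 0.

g_k = 2k^3 + 2k^2 + 2k + 1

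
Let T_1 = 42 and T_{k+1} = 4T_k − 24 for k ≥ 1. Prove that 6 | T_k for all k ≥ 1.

Base case: T_1 = 42 = 6·7, so 6 | T_1.
Assume 6 | T_r, so T_r = 6t for some integer t.
Then T_{r+1} = 4T_r − 24 = 4·(6t) − 24 = 6(4t − 4), so 6 | T_{r+1}.
Hence 6 | T_k for every k ≥ 1, by induction.

6 | T_k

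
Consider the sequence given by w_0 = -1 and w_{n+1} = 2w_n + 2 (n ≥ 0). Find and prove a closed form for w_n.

Claim: w_n = 2^n − 2.

Base case: w_0 = -1, and 2^0 − 2 = 1 − 2 = -1.
Assume w_r = 2^r − 2 for some r ≥ 0.
Then w_{r+1} = 2w_r + 2 = 2·(2^r − 2) + 2 = 2^{r+1} − 4 + 2 = 2^{r+1} − 2.
By induction, w_n = 2^n − 2 for all n ≥ 0.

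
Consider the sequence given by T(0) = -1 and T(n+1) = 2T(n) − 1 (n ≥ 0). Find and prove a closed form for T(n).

Claim: T(n) = -2^{n+1} + 1.

Base case: T(0) = -1, and -2^{0+1} + 1 = -2 + 1 = -1.
Assume T(m) = -2^{m+1} + 1 for some m ≥ 0.
Then T(m+1) = 2T(m) − 1 = 2·(-2^{m+1} + 1) − 1 = -2^{m+2} + 2 − 1 = -2^{m+2} + 1.
So the formula holds for m+1, and by induction T(n) = -2^{n+1} + 1 for all n ≥ 0.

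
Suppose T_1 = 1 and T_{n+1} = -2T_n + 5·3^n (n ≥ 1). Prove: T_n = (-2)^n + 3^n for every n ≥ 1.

Base case: T_1 = 1, and (-2)^1 + 3^1 = -2 + 3 = 1.
Assume T_j = (-2)^j + 3^j for some j ≥ 1.
Then T_{j+1} = -2T_j + 5·3^j = -2·((-2)^j + 3^j) + 5·3^j = (-2)^{j+1} − 2·3^j + 5·3^j = (-2)^{j+1} + 3·3^j = (-2)^{j+1} + 3^{j+1}.
This completes the inductive step, so T_n = (-2)^n + 3^n for all n ≥ 1.

T_n = (-2)^n + 3^n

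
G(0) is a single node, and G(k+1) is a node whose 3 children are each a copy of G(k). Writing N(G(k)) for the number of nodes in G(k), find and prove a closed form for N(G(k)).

Claim: N(G(k)) = (3^{k+1} − 1)/2.

Base case: N(G(0)) = 1, and (3^{0+1} − 1)/2 = 1.
Assume N(G(m)) = (3^{m+1} − 1)/2.
Then N(G(m+1)) = 1 + 3N(G(m)) = 1 + 3·(3^{m+1} − 1)/2 = 1 + (3^{m+2} − 3)/2 = (2 + 3^{m+2} − 3)/2 = (3^{m+2} − 1)/2.
This completes the inductive step, so N(G(k)) = (3^{k+1} − 1)/2 for all k ≥ 0.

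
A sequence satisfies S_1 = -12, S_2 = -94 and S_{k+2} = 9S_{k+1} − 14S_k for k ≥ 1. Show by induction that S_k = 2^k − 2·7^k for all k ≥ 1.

Base cases: S_1 = -12 and 2^1 − 2·7^1 = -12; S_2 = -94 and 2^2 − 2·7^2 = -94.
Assume S_i = 2^i − 2·7^i for all 1 ≤ i ≤ j, where j ≥ 2.
Then S_{j+1} = 9S_j − 14S_{j−1} = 9·(2^j − 2·7^j) − 14·(2^{j−1} − 2·7^{j−1}) = (9·2 − 14)2^{j−1} − 2·(9·7 − 14)7^{j−1} = 4·2^{j−1} − 98·7^{j−1} = 2^{j+1} − 2·7^{j+1}.
By strong induction, S_k = 2^k − 2·7^k for all k ≥ 1.

S_k = 2^k − 2·7^k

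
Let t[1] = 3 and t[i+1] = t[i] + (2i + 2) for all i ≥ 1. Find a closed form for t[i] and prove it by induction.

Claim: t[i] = i^2 + i + 1.

Base case: t[1] = 3, and 1^2 + 1 + 1 = 3.
Assume t[r] = r^2 + r + 1.
Then t[r+1] = t[r] + (2r + 2) = (r^2 + r + 1) + (2r + 2) = r^2 + 3r + 3,
and (r+1)^2 + (r+1) + 1 = r^2 + 3r + 3.
Hence t[i] = i^2 + i + 1 for every i ≥ 1, by induction.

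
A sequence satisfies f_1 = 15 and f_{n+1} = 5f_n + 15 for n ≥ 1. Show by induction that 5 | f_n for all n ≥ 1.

Base case: f_1 = 15 = 5·3, so 5 | f_1.
Assume 5 | f_r, so f_r = 5t for some integer t.
Then f_{r+1} = 5f_r + 15 = 5·(5t) + 15 = 5(5t + 3), so 5 | f_{r+1}.
By induction, 5 | f_n for all n ≥ 1.

5 | f_n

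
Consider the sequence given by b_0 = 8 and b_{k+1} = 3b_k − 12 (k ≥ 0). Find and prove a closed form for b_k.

Claim: b_k = 2·3^k + 6.

Base case: b_0 = 8, and 2·3^0 + 6 = 2 + 6 = 8.
Assume b_m = 2·3^m + 6 for some m ≥ 0.
Then b_{m+1} = 3b_m − 12 = 3·(2·3^m + 6) − 12 = 6·3^m + 18 − 12 = 2·3^{m+1} + 6.
So the formula holds for m+1, and by induction b_k = 2·3^k + 6 for all k ≥ 0.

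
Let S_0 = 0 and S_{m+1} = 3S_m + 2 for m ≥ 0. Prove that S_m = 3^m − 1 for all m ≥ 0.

Base case: S_0 = 0, and 3^0 − 1 = 1 − 1 = 0.
Assume S_k = 3^k − 1 for some k ≥ 0.
Then S_{k+1} = 3S_k + 2 = 3·(3^k − 1) + 2 = 3^{k+1} − 3 + 2 = 3^{k+1} − 1.
Hence S_m = 3^m − 1 for every m ≥ 0, by induction.

S_m = 3^m − 1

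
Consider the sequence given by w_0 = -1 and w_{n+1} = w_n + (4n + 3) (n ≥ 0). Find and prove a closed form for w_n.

Claim: w_n = 2n^2 + n − 1.

Base case: w_0 = -1, and 2·0^2 + 0 − 1 = -1.
Assume w_j = 2j^2 + j − 1.
Then w_{j+1} = w_j + (4j + 3) = (2j^2 + j − 1) + (4j + 3) = 2j^2 + 5j + 2,
and 2·(j+1)^2 + (j+1) − 1 = 2j^2 + 5j + 2.
By induction, w_n = 2n^2 + n − 1 for all n ≥ 0.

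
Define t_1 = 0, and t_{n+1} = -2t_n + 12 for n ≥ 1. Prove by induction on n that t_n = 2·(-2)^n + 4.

Base case: t_1 = 0, and 2·(-2)^1 + 4 = -4 + 4 = 0.
Assume t_m = 2·(-2)^m + 4 for some m ≥ 1.
Then t_{m+1} = -2t_m + 12 = -2·(2·(-2)^m + 4) + 12 = -4·(-2)^m − 8 + 12 = 2·(-2)^{m+1} + 4.
By induction, t_n = 2·(-2)^n + 4 for all n ≥ 1.

t_n = 2·(-2)^n + 4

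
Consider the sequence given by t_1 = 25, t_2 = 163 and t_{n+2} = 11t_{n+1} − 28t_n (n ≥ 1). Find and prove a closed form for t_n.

Claim: t_n = 3·7^n + 4^n.

Base cases: t_1 = 25 and 3·7^1 + 4^1 = 25; t_2 = 163 and 3·7^2 + 4^2 = 163.
Assume t_j = 3·7^j + 4^j for all 1 ≤ j ≤ m, where m ≥ 2.
Then t_{m+1} = 11t_m − 28t_{m−1} = 11·(3·7^m + 4^m) − 28·(3·7^{m−1} + 4^{m−1}) = 3·(11·7 − 28)7^{m−1} + (11·4 − 28)4^{m−1} = 147·7^{m−1} + 16·4^{m−1} = 3·7^{m+1} + 4^{m+1}.
So the formula holds for m+1, and by strong induction t_n = 3·7^n + 4^n for all n ≥ 1.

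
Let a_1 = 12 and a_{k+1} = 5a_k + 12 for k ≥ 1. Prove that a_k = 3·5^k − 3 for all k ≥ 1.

Base case: a_1 = 12, and 3·5^1 − 3 = 15 − 3 = 12.
Assume a_r = 3·5^r − 3 for some r ≥ 1.
Then a_{r+1} = 5a_r + 12 = 5·(3·5^r − 3) + 12 = 15·5^r − 15 + 12 = 3·5^{r+1} − 3.
So the formula holds for r+1, and by induction a_k = 3·5^k − 3 for all k ≥ 1.

a_k = 3·5^k − 3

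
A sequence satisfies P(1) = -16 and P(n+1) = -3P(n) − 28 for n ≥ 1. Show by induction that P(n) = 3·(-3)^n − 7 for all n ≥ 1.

Base case: P(1) = -16, and 3·(-3)^1 − 7 = -9 − 7 = -16.
Assume P(r) = 3·(-3)^r − 7 for some r ≥ 1.
Then P(r+1) = -3P(r) − 28 = -3·(3·(-3)^r − 7) − 28 = -9·(-3)^r + 21 − 28 = 3·(-3)^{r+1} − 7.
This completes the inductive step, so P(n) = 3·(-3)^n − 7 for all n ≥ 1.

P(n) = 3·(-3)^n − 7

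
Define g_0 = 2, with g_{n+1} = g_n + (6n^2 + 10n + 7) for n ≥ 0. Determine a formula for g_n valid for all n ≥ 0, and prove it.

Claim: g_n = 2n^3 + 2n^2 + 3n + 2.

Base case: g_0 = 2, and 2·0^3 + 2·0^2 + 3·0 + 2 = 2.
Assume g_r = 2r^3 + 2r^2 + 3r + 2.
Then g_{r+1} = g_r + (6r^2 + 10r + 7) = (2r^3 + 2r^2 + 3r + 2) + (6r^2 + 10r + 7) = 2r^3 + 8r^2 + 13r + 9,
and 2·(r+1)^3 + 2·(r+1)^2 + 3·(r+1) + 2 = 2r^3 + 8r^2 + 13r + 9.
This completes the inductive step, so g_n = 2n^3 + 2n^2 + 3n + 2 for all n ≥ 0.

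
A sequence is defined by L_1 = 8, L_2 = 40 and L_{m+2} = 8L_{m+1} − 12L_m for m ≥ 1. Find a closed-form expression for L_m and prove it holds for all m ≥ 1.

Claim: L_m = 2^m + 6^m.

Base cases: L_1 = 8 and 2^1 + 6^1 = 8; L_2 = 40 and 2^2 + 6^2 = 40.
Assume L_j = 2^j + 6^j for all 1 ≤ j ≤ r, where r ≥ 2.
Then L_{r+1} = 8L_r − 12L_{r−1} = 8·(2^r + 6^r) − 12·(2^{r−1} + 6^{r−1}) = (8·2 − 12)2^{r−1} + (8·6 − 12)6^{r−1} = 4·2^{r−1} + 36·6^{r−1} = 2^{r+1} + 6^{r+1}.
So the formula holds for r+1, and by strong induction L_m = 2^m + 6^m for all m ≥ 1.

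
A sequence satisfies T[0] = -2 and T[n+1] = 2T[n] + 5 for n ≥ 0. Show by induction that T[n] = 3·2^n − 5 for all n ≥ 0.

Base case: T[0] = -2, and 3·2^0 − 5 = 3 − 5 = -2.
Assume T[j] = 3·2^j − 5 for some j ≥ 0.
Then T[j+1] = 2T[j] + 5 = 2·(3·2^j − 5) + 5 = 6·2^j − 10 + 5 = 3·2^{j+1} − 5.
Hence T[n] = 3·2^n − 5 for every n ≥ 0, by induction.

T[n] = 3·2^n − 5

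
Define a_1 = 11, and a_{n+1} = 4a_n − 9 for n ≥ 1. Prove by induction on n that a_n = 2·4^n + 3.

Base case: a_1 = 11, and 2·4^1 + 3 = 8 + 3 = 11.
Assume a_k = 2·4^k + 3 for some k ≥ 1.
Then a_{k+1} = 4a_k − 9 = 4·(2·4^k + 3) − 9 = 8·4^k + 12 − 9 = 2·4^{k+1} + 3.
This completes the inductive step, so a_n = 2·4^n + 3 for all n ≥ 1.

a_n = 2·4^n + 3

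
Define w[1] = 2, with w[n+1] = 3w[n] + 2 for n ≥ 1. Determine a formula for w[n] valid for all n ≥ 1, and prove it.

Claim: w[n] = 3^n − 1.

Base case: w[1] = 2, and 3^1 − 1 = 3 − 1 = 2.
Assume w[k] = 3^k − 1 for some k ≥ 1.
Then w[k+1] = 3w[k] + 2 = 3·(3^k − 1) + 2 = 3^{k+1} − 3 + 2 = 3^{k+1} − 1.
So the formula holds for k+1, and by induction w[n] = 3^n − 1 for all n ≥ 1.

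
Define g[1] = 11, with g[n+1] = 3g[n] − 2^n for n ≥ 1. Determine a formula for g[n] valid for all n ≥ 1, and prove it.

Claim: g[n] = 3·3^n + 2^n.

Base case: g[1] = 11, and 3·3^1 + 2^1 = 9 + 2 = 11.
Assume g[m] = 3·3^m + 2^m for some m ≥ 1.
Then g[m+1] = 3g[m] − 2^m = 3·(3·3^m + 2^m) − 2^m = 3·3^{m+1} + 3·2^m − 2^m = 3·3^{m+1} + 2·2^m = 3·3^{m+1} + 2^{m+1}.
By induction, g[n] = 3·3^n + 2^n for all n ≥ 1.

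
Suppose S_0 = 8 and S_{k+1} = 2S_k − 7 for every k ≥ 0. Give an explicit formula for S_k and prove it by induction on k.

Claim: S_k = 2^k + 7.

Base case: S_0 = 8, and 2^0 + 7 = 1 + 7 = 8.
Assume S_r = 2^r + 7 for some r ≥ 0.
Then S_{r+1} = 2S_r − 7 = 2·(2^r + 7) − 7 = 2^{r+1} + 14 − 7 = 2^{r+1} + 7.
By induction, S_k = 2^k + 7 for all k ≥ 0.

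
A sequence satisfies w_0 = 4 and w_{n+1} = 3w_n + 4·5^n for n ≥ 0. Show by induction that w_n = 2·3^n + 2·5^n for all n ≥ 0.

Base case: w_0 = 4, and 2·3^0 + 2·5^0 = 2 + 2 = 4.
Assume w_j = 2·3^j + 2·5^j for some j ≥ 0.
Then w_{j+1} = 3w_j + 4·5^j = 3·(2·3^j + 2·5^j) + 4·5^j = 2·3^{j+1} + 6·5^j + 4·5^j = 2·3^{j+1} + 10·5^j = 2·3^{j+1} + 2·5^{j+1}.
Hence w_n = 2·3^n + 2·5^n for every n ≥ 0, by induction.

w_n = 2·3^n + 2·5^n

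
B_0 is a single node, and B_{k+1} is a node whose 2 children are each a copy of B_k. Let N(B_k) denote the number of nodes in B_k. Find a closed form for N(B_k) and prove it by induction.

Claim: N(B_k) = 2^{k+1} − 1.

Base case: N(B_0) = 1, and 2^{0+1} − 1 = 1.
Assume N(B_m) = 2^{m+1} − 1.
Then N(B_{m+1}) = 1 + 2N(B_m) = 1 + 2(2^{m+1} − 1) = 2^{m+2} − 2 + 1 = 2^{m+2} − 1.
So the formula holds for m+1, and by induction N(B_k) = 2^{k+1} − 1 for all k ≥ 0.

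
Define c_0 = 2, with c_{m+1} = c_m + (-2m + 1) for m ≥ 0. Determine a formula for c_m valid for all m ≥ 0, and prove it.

Claim: c_m = -m^2 + 2m + 2.

Base case: c_0 = 2, and -0^2 + 2·0 + 2 = 2.
Assume c_r = -r^2 + 2r + 2.
Then c_{r+1} = c_r + (-2r + 1) = (-r^2 + 2r + 2) + (-2r + 1) = -r^2 + 3,
and -(r+1)^2 + 2·(r+1) + 2 = -r^2 + 3.
Hence c_m = -m^2 + 2m + 2 for every m ≥ 0, by induction.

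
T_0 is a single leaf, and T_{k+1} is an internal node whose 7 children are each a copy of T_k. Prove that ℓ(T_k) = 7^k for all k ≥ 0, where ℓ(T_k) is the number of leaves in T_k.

Base case: ℓ(T_0) = 1, and 7^0 = 1.
Assume ℓ(T_r) = 7^r.
Then ℓ(T_{r+1}) = 7·ℓ(T_r) = 7·7^r = 7^{r+1}.
By induction, ℓ(T_k) = 7^k for all k ≥ 0.

ℓ(T_k) = 7^k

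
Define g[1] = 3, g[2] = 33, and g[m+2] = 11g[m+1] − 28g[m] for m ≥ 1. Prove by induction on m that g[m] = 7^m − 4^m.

Base cases: g[1] = 3 and 7^1 − 4^1 = 3; g[2] = 33 and 7^2 − 4^2 = 33.
Assume g[j] = 7^j − 4^j for all 1 ≤ j ≤ r, where r ≥ 2.
Then g[r+1] = 11g[r] − 28g[r−1] = 11·(7^r − 4^r) − 28·(7^{r−1} − 4^{r−1}) = (11·7 − 28)7^{r−1} − (11·4 − 28)4^{r−1} = 49·7^{r−1} − 16·4^{r−1} = 7^{r+1} − 4^{r+1}.
So the formula holds for r+1, and by strong induction g[m] = 7^m − 4^m for all m ≥ 1.

g[m] = 7^m − 4^m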